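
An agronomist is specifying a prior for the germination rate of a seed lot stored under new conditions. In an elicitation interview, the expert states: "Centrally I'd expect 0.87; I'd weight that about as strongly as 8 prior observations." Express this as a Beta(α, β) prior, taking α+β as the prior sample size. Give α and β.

α = 6.96, β = 1.04

Under the effective-sample-size interpretation, Beta(α, β) has prior mean α/(α+β) and prior sample size α+β.
So α+β = 8 and α/(α+β) = 0.87, giving α = 0.87·8 = 6.96 and β = 8 − 6.96 = 1.04.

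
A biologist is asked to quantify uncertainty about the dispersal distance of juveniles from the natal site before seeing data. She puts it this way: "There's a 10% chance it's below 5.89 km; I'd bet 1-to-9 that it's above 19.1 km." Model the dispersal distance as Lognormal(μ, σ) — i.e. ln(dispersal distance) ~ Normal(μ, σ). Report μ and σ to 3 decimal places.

μ ≈ 2.361, σ ≈ 0.459

If T ~ Lognormal(μ,σ) then ln T ~ Normal(μ,σ), so the p-quantile of ln T is μ + z_p·σ.
ln(5.89) = 1.773 and ln(19.1) = 2.95; z_{0.1} = -1.282, z_{0.9} = 1.282.
σ = (2.95 − 1.773)/(1.282 − (-1.282)) = 0.459.
μ = 1.773 − (-1.282)·0.459 = 2.361.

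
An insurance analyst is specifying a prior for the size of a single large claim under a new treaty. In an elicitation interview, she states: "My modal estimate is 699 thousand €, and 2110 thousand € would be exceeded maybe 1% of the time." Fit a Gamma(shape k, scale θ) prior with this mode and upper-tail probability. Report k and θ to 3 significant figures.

Gamma(k,θ) with k>1 has mode (k−1)θ, so θ = 699/(k−1).
Need P(X < 2110) = 0.99 with θ tied to k this way. Start at k = 2, θ = 699: P(X<2110) ≈ 0.804.
Too low — raise k to concentrate. Iterating converges to k ≈ 4.68.
Then θ = 699/(4.68−1) ≈ 190.

k ≈ 4.68, θ ≈ 190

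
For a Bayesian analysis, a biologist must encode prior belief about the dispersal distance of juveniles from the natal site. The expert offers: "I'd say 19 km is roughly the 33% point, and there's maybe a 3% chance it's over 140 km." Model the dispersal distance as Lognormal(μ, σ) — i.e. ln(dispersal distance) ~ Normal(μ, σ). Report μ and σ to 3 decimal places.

If T ~ Lognormal(μ,σ) then ln T ~ Normal(μ,σ), so the p-quantile of ln T is μ + z_p·σ.
ln(19) = 2.944 and ln(140) = 4.942; z_{0.33} = -0.4399, z_{0.97} = 1.881.
σ = (4.942 − 2.944)/(1.881 − (-0.4399)) = 0.861.
μ = 2.944 − (-0.4399)·0.861 = 3.323.

μ ≈ 3.323, σ ≈ 0.861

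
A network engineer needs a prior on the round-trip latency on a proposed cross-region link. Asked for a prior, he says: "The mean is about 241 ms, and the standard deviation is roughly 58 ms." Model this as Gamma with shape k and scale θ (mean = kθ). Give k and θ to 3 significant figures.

For Gamma(k, scale θ): mean = kθ, variance = kθ², so CV = 1/√k.
CV = SD/mean = 58/241 = 0.2407, hence k = 1/CV² = 17.3.
Then θ = mean/k = 241/17.3 = 14.

k ≈ 17.3, θ ≈ 14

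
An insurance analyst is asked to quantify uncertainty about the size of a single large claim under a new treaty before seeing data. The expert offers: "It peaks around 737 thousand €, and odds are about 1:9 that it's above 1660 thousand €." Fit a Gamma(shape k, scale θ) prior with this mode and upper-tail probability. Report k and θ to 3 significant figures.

k ≈ 3.92, θ ≈ 253

Gamma(k,θ) with k>1 has mode (k−1)θ, so θ = 737/(k−1).
Need P(X < 1660) = 0.9 with θ tied to k this way. Start at k = 2, θ = 737: P(X<1660) ≈ 0.658.
Too low — raise k to concentrate. Iterating converges to k ≈ 3.92.
Then θ = 737/(3.92−1) ≈ 253.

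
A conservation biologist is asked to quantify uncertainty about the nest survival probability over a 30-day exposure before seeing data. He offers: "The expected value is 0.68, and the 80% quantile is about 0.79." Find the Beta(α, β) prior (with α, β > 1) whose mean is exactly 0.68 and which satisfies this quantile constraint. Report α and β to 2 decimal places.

α ≈ 8.98, β ≈ 4.23

With mean 0.68 fixed, write α = 0.68s, β = 0.32s where s = α+β.
Need P(θ < 0.79) = 0.8 under Beta(0.68s, 0.32s). Normal approximation: (q−m)/√(m(1−m)/s) ≈ z_{0.8} = 0.842, so s ≈ 0.68·0.32·(0.842)²/(0.79−0.68)² = 12.7.
At s = 12.7: P(θ<0.79) ≈ 0.795. Adjusting to match 0.8 gives s ≈ 13.21.
So α = 0.68·13.21 ≈ 8.98, β = 0.32·13.21 ≈ 4.23.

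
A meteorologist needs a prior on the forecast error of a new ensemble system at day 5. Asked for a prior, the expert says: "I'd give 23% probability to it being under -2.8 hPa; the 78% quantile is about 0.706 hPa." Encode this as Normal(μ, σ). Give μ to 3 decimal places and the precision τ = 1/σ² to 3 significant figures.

The p-quantile of Normal(μ,σ) is μ + z_p·σ, with z_{0.23} = -0.7388 and z_{0.78} = 0.7722.
Eliminate σ: μ = (z₂·x₁ − z₁·x₂)/(z₂ − z₁) = (0.7722·-2.8 − (-0.7388)·0.706)/1.511 = -1.086.
Then σ = (x₂ − x₁)/(z₂ − z₁) = (0.706 − -2.8)/1.511 = 2.320.
Precision τ = 1/σ² = 1/2.32² = 0.186.

μ = -1.086, τ = 0.186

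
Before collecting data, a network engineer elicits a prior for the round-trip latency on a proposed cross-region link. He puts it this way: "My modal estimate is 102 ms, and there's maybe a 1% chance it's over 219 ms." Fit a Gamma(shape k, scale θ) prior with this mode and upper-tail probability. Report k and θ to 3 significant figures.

k ≈ 9.3, θ ≈ 12.3

Gamma(k,θ) with k>1 has mode (k−1)θ, so θ = 102/(k−1).
Need P(X < 219) = 0.99 with θ tied to k this way. Start at k = 2, θ = 102: P(X<219) ≈ 0.632.
Too low — raise k to concentrate. Iterating converges to k ≈ 9.3.
Then θ = 102/(9.3−1) ≈ 12.3.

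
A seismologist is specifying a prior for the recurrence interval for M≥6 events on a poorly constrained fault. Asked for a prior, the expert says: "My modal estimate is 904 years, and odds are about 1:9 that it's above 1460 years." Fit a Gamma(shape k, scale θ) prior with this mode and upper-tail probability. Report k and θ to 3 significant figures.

Gamma(k,θ) with k>1 has mode (k−1)θ, so θ = 904/(k−1).
Need P(X < 1460) = 0.9 with θ tied to k this way. Start at k = 2, θ = 904: P(X<1460) ≈ 0.480.
Too low — raise k to concentrate. Iterating converges to k ≈ 9.19.
Then θ = 904/(9.19−1) ≈ 110.

k ≈ 9.19, θ ≈ 110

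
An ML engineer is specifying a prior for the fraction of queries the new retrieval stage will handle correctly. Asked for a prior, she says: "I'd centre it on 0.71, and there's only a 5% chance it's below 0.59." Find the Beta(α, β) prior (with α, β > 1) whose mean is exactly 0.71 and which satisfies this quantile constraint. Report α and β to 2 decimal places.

α ≈ 29.56, β ≈ 12.07

With mean 0.71 fixed, write α = 0.71s, β = 0.29s where s = α+β.
Need P(θ < 0.59) = 0.05 under Beta(0.71s, 0.29s). Normal approximation: (q−m)/√(m(1−m)/s) ≈ z_{0.05} = -1.64, so s ≈ 0.71·0.29·(-1.64)²/(0.59−0.71)² = 38.7.
At s = 38.7: P(θ<0.59) ≈ 0.056. Adjusting to match 0.05 gives s ≈ 41.63.
So α = 0.71·41.63 ≈ 29.56, β = 0.29·41.63 ≈ 12.07.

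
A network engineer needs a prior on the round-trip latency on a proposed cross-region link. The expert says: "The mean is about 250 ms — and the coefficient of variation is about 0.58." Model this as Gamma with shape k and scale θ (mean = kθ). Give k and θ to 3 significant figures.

For Gamma(k, scale θ): mean = kθ, variance = kθ², so CV = 1/√k.
CV = 0.58, hence k = 1/CV² = 2.97.
Then θ = mean/k = 250/2.97 = 84.1.

k ≈ 2.97, θ ≈ 84.1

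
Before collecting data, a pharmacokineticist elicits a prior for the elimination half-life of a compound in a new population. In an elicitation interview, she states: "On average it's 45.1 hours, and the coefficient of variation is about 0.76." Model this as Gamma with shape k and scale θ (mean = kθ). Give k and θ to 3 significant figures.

k ≈ 1.73, θ ≈ 26

For Gamma(k, scale θ): mean = kθ, variance = kθ², so CV = 1/√k.
CV = 0.76, hence k = 1/CV² = 1.73.
Then θ = mean/k = 45.1/1.73 = 26.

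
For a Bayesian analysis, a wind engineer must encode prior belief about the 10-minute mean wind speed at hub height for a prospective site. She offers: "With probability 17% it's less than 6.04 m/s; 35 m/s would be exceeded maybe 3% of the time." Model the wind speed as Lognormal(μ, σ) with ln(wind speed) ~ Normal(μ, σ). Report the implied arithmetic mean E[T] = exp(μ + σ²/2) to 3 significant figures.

E[T] ≈ 13.2 m/s

If T ~ Lognormal(μ,σ) then ln T ~ Normal(μ,σ), so the p-quantile of ln T is μ + z_p·σ.
ln(6.04) = 1.798 and ln(35) = 3.555; z_{0.17} = -0.9542, z_{0.97} = 1.881.
σ = (3.555 − 1.798)/(1.881 − (-0.9542)) = 0.620.
μ = 1.798 − (-0.9542)·0.620 = 2.390.
E[T] = exp(μ + σ²/2) = exp(2.390 + 0.1920) = 13.2 m/s.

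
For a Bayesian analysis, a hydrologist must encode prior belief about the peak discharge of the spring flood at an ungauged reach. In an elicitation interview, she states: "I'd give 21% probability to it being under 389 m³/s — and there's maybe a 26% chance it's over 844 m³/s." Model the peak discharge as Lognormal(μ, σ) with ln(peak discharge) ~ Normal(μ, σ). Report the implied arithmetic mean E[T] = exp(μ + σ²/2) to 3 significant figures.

E[T] ≈ 690 m³/s

If T ~ Lognormal(μ,σ) then ln T ~ Normal(μ,σ), so the p-quantile of ln T is μ + z_p·σ.
ln(389) = 5.964 and ln(844) = 6.738; z_{0.21} = -0.8064, z_{0.74} = 0.6433.
σ = (6.738 − 5.964)/(0.6433 − (-0.8064)) = 0.534.
μ = 5.964 − (-0.8064)·0.534 = 6.394.
E[T] = exp(μ + σ²/2) = exp(6.394 + 0.1427) = 690 m³/s.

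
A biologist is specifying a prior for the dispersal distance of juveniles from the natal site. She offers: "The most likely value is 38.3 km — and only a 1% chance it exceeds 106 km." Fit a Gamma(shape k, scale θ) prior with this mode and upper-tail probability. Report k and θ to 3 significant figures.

Gamma(k,θ) with k>1 has mode (k−1)θ, so θ = 38.3/(k−1).
Need P(X < 106) = 0.99 with θ tied to k this way. Start at k = 2, θ = 38.3: P(X<106) ≈ 0.763.
Too low — raise k to concentrate. Iterating converges to k ≈ 5.43.
Then θ = 38.3/(5.43−1) ≈ 8.65.

k ≈ 5.43, θ ≈ 8.65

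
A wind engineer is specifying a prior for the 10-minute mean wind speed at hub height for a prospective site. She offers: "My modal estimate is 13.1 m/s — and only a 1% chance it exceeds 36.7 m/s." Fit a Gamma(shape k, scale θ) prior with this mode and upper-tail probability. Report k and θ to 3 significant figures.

Gamma(k,θ) with k>1 has mode (k−1)θ, so θ = 13.1/(k−1).
Need P(X < 36.7) = 0.99 with θ tied to k this way. Start at k = 2, θ = 13.1: P(X<36.7) ≈ 0.769.
Too low — raise k to concentrate. Iterating converges to k ≈ 5.31.
Then θ = 13.1/(5.31−1) ≈ 3.04.

k ≈ 5.31, θ ≈ 3.04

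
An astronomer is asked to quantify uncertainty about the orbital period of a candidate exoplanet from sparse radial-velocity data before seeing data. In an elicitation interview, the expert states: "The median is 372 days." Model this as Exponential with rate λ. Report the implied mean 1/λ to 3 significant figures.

Exponential median = ln 2 / λ, so λ = ln 2 / 372.0 = 0.00186.
Mean = 1/λ = 537 days.

mean ≈ 537 days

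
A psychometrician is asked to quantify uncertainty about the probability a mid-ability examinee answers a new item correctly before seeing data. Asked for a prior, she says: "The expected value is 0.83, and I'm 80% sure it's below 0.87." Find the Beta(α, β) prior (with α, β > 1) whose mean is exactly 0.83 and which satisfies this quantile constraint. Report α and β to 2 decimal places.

α ≈ 53.65, β ≈ 10.99

With mean 0.83 fixed, write α = 0.83s, β = 0.17s where s = α+β.
Need P(θ < 0.87) = 0.8 under Beta(0.83s, 0.17s). Normal approximation: (q−m)/√(m(1−m)/s) ≈ z_{0.8} = 0.842, so s ≈ 0.83·0.17·(0.842)²/(0.87−0.83)² = 62.5.
At s = 62.5: P(θ<0.87) ≈ 0.795. Adjusting to match 0.8 gives s ≈ 64.64.
So α = 0.83·64.64 ≈ 53.65, β = 0.17·64.64 ≈ 10.99.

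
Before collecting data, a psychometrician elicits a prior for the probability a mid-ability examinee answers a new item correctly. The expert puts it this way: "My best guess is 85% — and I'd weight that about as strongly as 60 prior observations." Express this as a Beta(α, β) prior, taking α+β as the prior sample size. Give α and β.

Under the effective-sample-size interpretation, Beta(α, β) has prior mean α/(α+β) and prior sample size α+β.
So α+β = 60 and α/(α+β) = 0.85, giving α = 0.85·60 = 51 and β = 60 − 51 = 9.

α = 51, β = 9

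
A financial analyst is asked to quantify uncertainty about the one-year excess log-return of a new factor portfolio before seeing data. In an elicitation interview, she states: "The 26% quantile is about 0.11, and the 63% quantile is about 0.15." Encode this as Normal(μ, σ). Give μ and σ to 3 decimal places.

μ = 0.136, σ = 0.041

For Normal(μ,σ), the p-quantile is μ + z_p·σ. Here z_{0.26} = -0.6433, z_{0.63} = 0.3319.
So 0.11 = μ − 0.6433σ and 0.15 = μ + 0.3319σ.
Subtracting: σ = (0.15 − 0.11)/(0.3319 − (-0.6433)) = 0.041.
Then μ = 0.11 − (-0.6433)·0.041 = 0.136.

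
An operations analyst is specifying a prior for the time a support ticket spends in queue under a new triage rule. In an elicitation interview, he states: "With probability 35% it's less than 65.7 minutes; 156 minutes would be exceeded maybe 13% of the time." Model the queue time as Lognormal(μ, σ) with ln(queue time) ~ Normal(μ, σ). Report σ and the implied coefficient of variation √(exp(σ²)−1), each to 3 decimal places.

σ ≈ 0.572, CV ≈ 0.622

If T ~ Lognormal(μ,σ) then ln T ~ Normal(μ,σ), so the p-quantile of ln T is μ + z_p·σ.
ln(65.7) = 4.185 and ln(156) = 5.05; z_{0.35} = -0.3853, z_{0.87} = 1.126.
σ = (5.05 − 4.185)/(1.126 − (-0.3853)) = 0.572.
μ = 4.185 − (-0.3853)·0.572 = 4.406.
CV = √(exp(σ²)−1) = √(exp(0.3272)−1) = 0.622.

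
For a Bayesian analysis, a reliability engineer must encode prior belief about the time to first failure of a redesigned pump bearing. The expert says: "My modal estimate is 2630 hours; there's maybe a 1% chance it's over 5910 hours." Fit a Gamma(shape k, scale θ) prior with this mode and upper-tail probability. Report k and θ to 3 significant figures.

Gamma(k,θ) with k>1 has mode (k−1)θ, so θ = 2630/(k−1).
Need P(X < 5910) = 0.99 with θ tied to k this way. Start at k = 2, θ = 2630: P(X<5910) ≈ 0.657.
Too low — raise k to concentrate. Iterating converges to k ≈ 8.32.
Then θ = 2630/(8.32−1) ≈ 359.

k ≈ 8.32, θ ≈ 359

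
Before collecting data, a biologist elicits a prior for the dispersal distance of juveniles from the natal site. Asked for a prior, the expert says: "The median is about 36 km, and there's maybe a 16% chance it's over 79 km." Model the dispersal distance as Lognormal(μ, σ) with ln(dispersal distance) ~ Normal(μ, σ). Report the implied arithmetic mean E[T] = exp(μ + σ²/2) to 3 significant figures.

E[T] ≈ 49.2 km

If T ~ Lognormal(μ,σ) then ln T ~ Normal(μ,σ), so the p-quantile of ln T is μ + z_p·σ.
ln(36) = 3.584 and ln(79) = 4.369; z_{0.5} = 0, z_{0.84} = 0.9945.
σ = (4.369 − 3.584)/(0.9945 − (0)) = 0.790.
μ = 3.584 − (0)·0.790 = 3.584.
E[T] = exp(μ + σ²/2) = exp(3.584 + 0.3123) = 49.2 km.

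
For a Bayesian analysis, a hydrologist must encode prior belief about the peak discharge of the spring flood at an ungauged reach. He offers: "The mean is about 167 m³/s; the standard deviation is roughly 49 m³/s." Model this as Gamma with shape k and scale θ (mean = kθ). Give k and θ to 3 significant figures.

For Gamma(k, scale θ): mean = kθ, variance = kθ², so CV = 1/√k.
CV = SD/mean = 49/167 = 0.2934, hence k = 1/CV² = 11.6.
Then θ = mean/k = 167/11.6 = 14.4.

k ≈ 11.6, θ ≈ 14.4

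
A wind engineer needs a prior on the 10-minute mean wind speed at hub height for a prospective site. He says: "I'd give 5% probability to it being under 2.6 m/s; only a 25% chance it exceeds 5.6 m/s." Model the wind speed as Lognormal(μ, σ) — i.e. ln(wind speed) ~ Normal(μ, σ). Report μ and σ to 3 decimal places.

μ ≈ 1.500, σ ≈ 0.331

If T ~ Lognormal(μ,σ) then ln T ~ Normal(μ,σ), so the p-quantile of ln T is μ + z_p·σ.
ln(2.6) = 0.9555 and ln(5.6) = 1.723; z_{0.05} = -1.645, z_{0.75} = 0.6745.
σ = (1.723 − 0.9555)/(0.6745 − (-1.645)) = 0.331.
μ = 0.9555 − (-1.645)·0.331 = 1.500.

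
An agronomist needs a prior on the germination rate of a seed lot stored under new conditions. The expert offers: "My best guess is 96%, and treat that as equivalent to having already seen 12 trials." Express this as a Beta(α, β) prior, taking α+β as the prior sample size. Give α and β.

α = 11.52, β = 0.48

Under the effective-sample-size interpretation, Beta(α, β) has prior mean α/(α+β) and prior sample size α+β.
So α+β = 12 and α/(α+β) = 0.96, giving α = 0.96·12 = 11.52 and β = 12 − 11.52 = 0.48.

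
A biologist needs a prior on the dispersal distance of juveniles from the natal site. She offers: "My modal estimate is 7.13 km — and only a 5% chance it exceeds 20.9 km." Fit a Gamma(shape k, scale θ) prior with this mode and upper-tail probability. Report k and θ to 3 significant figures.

k ≈ 3.3, θ ≈ 3.1

Gamma(k,θ) with k>1 has mode (k−1)θ, so θ = 7.13/(k−1).
Need P(X < 20.9) = 0.95 with θ tied to k this way. Start at k = 2, θ = 7.13: P(X<20.9) ≈ 0.790.
Too low — raise k to concentrate. Iterating converges to k ≈ 3.3.
Then θ = 7.13/(3.3−1) ≈ 3.1.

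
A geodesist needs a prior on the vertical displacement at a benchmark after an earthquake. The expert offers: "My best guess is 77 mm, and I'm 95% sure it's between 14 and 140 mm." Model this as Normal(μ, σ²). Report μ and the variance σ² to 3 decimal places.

μ = 77.000, σ² = 1033.201

A symmetric 95% interval runs μ ± z·σ with z = 1.96.
Half-width = 63, so σ = 63/1.96 = 32.1434 and σ² = 1033.201.
μ is the stated best guess, 77.000.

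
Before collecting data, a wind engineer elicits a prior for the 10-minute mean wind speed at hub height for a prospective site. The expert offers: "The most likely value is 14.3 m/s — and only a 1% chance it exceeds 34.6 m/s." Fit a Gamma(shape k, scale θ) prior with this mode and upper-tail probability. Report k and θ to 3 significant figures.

Gamma(k,θ) with k>1 has mode (k−1)θ, so θ = 14.3/(k−1).
Need P(X < 34.6) = 0.99 with θ tied to k this way. Start at k = 2, θ = 14.3: P(X<34.6) ≈ 0.696.
Too low — raise k to concentrate. Iterating converges to k ≈ 7.05.
Then θ = 14.3/(7.05−1) ≈ 2.36.

k ≈ 7.05, θ ≈ 2.36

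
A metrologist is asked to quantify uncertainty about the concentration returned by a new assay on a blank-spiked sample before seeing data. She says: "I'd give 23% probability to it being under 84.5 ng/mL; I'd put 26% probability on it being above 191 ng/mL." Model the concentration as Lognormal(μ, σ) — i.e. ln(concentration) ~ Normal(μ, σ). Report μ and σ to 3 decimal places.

If T ~ Lognormal(μ,σ) then ln T ~ Normal(μ,σ), so the p-quantile of ln T is μ + z_p·σ.
ln(84.5) = 4.437 and ln(191) = 5.252; z_{0.23} = -0.7388, z_{0.74} = 0.6433.
σ = (5.252 − 4.437)/(0.6433 − (-0.7388)) = 0.590.
μ = 4.437 − (-0.7388)·0.590 = 4.873.

μ ≈ 4.873, σ ≈ 0.590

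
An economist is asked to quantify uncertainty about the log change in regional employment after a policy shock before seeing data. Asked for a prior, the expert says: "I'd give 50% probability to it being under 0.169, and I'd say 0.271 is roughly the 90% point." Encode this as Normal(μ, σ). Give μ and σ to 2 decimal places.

μ = 0.17, σ = 0.08

For Normal(μ,σ), the p-quantile is μ + z_p·σ. Here z_{0.5} = 0, z_{0.9} = 1.282.
So 0.169 = μ + 0σ and 0.271 = μ + 1.282σ.
Subtracting: σ = (0.271 − 0.169)/(1.282 − (0)) = 0.08.
Then μ = 0.169 − (0)·0.08 = 0.17.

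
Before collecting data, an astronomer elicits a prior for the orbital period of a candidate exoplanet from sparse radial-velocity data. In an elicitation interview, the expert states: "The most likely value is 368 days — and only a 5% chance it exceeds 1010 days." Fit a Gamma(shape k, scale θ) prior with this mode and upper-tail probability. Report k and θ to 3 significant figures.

Gamma(k,θ) with k>1 has mode (k−1)θ, so θ = 368/(k−1).
Need P(X < 1010) = 0.95 with θ tied to k this way. Start at k = 2, θ = 368: P(X<1010) ≈ 0.759.
Too low — raise k to concentrate. Iterating converges to k ≈ 3.63.
Then θ = 368/(3.63−1) ≈ 140.

k ≈ 3.63, θ ≈ 140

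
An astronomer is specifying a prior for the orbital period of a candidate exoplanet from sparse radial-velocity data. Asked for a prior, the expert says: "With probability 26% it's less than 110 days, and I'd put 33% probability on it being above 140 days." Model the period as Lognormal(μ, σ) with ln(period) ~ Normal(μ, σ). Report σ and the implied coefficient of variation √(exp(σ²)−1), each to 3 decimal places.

If T ~ Lognormal(μ,σ) then ln T ~ Normal(μ,σ), so the p-quantile of ln T is μ + z_p·σ.
ln(110) = 4.7 and ln(140) = 4.942; z_{0.26} = -0.6433, z_{0.67} = 0.4399.
σ = (4.942 − 4.7)/(0.4399 − (-0.6433)) = 0.223.
μ = 4.7 − (-0.6433)·0.223 = 4.844.
CV = √(exp(σ²)−1) = √(exp(0.0496)−1) = 0.225.

σ ≈ 0.223, CV ≈ 0.225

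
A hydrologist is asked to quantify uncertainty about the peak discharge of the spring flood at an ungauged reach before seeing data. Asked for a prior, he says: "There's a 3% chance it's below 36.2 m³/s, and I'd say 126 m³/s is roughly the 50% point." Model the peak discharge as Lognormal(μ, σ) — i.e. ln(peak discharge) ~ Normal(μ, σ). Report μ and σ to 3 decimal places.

μ ≈ 4.836, σ ≈ 0.663

If T ~ Lognormal(μ,σ) then ln T ~ Normal(μ,σ), so the p-quantile of ln T is μ + z_p·σ.
ln(36.2) = 3.589 and ln(126) = 4.836; z_{0.03} = -1.881, z_{0.5} = 0.
σ = (4.836 − 3.589)/(0 − (-1.881)) = 0.663.
μ = 3.589 − (-1.881)·0.663 = 4.836.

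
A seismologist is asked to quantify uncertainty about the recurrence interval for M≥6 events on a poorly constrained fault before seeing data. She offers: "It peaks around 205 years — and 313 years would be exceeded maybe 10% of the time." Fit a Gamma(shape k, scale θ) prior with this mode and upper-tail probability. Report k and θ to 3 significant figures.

Gamma(k,θ) with k>1 has mode (k−1)θ, so θ = 205/(k−1).
Need P(X < 313) = 0.9 with θ tied to k this way. Start at k = 2, θ = 205: P(X<313) ≈ 0.451.
Too low — raise k to concentrate. Iterating converges to k ≈ 11.4.
Then θ = 205/(11.4−1) ≈ 19.7.

k ≈ 11.4, θ ≈ 19.7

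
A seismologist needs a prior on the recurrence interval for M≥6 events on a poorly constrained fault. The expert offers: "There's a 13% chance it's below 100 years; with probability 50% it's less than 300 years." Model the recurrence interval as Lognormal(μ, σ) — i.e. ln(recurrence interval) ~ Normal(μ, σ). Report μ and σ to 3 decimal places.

If T ~ Lognormal(μ,σ) then ln T ~ Normal(μ,σ), so the p-quantile of ln T is μ + z_p·σ.
ln(100) = 4.605 and ln(300) = 5.704; z_{0.13} = -1.126, z_{0.5} = 0.
σ = (5.704 − 4.605)/(0 − (-1.126)) = 0.975.
μ = 4.605 − (-1.126)·0.975 = 5.704.

μ ≈ 5.704, σ ≈ 0.975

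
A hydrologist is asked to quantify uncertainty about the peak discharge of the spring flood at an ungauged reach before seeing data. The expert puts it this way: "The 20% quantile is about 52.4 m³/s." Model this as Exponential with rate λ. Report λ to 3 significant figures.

λ ≈ 0.00426

P(T < 52.4) = 1 − e^(−λ·52.4) = 0.2, so λ = −ln(1−0.2)/52.4 = −ln(0.8)/52.4 = 0.00426.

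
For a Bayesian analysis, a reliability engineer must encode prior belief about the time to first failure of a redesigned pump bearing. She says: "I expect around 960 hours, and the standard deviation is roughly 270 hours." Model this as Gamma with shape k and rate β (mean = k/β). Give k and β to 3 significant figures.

k ≈ 12.6, β ≈ 0.0132

For Gamma(k, rate β): mean = k/β, variance = k/β², so CV = 1/√k.
CV = SD/mean = 270/960 = 0.2812, hence k = 1/CV² = 12.6.
Then β = k/mean = 12.6/960 = 0.0132.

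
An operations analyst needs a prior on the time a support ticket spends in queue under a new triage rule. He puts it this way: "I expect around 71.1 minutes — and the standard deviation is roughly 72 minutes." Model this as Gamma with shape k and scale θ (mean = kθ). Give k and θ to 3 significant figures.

k ≈ 0.975, θ ≈ 72.9

For Gamma(k, scale θ): mean = kθ, variance = kθ², so CV = 1/√k.
CV = SD/mean = 72/71.1 = 1.013, hence k = 1/CV² = 0.975.
Then θ = mean/k = 71.1/0.975 = 72.9.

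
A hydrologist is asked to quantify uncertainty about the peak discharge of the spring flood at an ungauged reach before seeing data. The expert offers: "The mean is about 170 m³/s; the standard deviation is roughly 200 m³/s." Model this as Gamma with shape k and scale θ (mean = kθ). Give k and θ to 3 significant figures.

k ≈ 0.722, θ ≈ 235

For Gamma(k, scale θ): mean = kθ, variance = kθ², so CV = 1/√k.
CV = SD/mean = 200/170 = 1.176, hence k = 1/CV² = 0.722.
Then θ = mean/k = 170/0.722 = 235.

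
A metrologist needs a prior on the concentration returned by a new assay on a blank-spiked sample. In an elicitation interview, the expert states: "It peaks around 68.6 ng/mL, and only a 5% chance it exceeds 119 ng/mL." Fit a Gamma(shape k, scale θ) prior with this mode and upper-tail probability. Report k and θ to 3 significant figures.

Gamma(k,θ) with k>1 has mode (k−1)θ, so θ = 68.6/(k−1).
Need P(X < 119) = 0.95 with θ tied to k this way. Start at k = 2, θ = 68.6: P(X<119) ≈ 0.517.
Too low — raise k to concentrate. Iterating converges to k ≈ 10.2.
Then θ = 68.6/(10.2−1) ≈ 7.46.

k ≈ 10.2, θ ≈ 7.46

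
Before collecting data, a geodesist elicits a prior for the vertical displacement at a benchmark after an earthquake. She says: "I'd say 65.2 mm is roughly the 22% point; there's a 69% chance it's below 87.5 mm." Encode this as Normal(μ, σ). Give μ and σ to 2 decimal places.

For Normal(μ,σ), the p-quantile is μ + z_p·σ. Here z_{0.22} = -0.7722, z_{0.69} = 0.4959.
So 65.2 = μ − 0.7722σ and 87.5 = μ + 0.4959σ.
Subtracting: σ = (87.5 − 65.2)/(0.4959 − (-0.7722)) = 17.59.
Then μ = 65.2 − (-0.7722)·17.59 = 78.78.

μ = 78.78, σ = 17.59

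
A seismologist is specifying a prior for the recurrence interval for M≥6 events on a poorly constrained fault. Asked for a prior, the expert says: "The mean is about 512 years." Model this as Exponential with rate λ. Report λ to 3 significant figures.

λ ≈ 0.00195

Exponential mean = 1/λ, so λ = 1/512.0 = 0.00195.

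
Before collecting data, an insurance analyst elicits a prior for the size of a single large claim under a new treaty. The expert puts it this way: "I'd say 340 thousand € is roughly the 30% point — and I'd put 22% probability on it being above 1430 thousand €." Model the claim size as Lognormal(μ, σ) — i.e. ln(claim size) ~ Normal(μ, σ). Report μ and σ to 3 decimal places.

If T ~ Lognormal(μ,σ) then ln T ~ Normal(μ,σ), so the p-quantile of ln T is μ + z_p·σ.
ln(340) = 5.829 and ln(1430) = 7.265; z_{0.3} = -0.5244, z_{0.78} = 0.7722.
σ = (7.265 − 5.829)/(0.7722 − (-0.5244)) = 1.108.
μ = 5.829 − (-0.5244)·1.108 = 6.410.

μ ≈ 6.410, σ ≈ 1.108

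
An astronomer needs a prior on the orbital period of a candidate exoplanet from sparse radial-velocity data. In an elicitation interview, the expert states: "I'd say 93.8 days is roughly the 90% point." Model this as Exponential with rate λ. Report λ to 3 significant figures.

P(T < 93.8) = 1 − e^(−λ·93.8) = 0.9, so λ = −ln(1−0.9)/93.8 = −ln(0.1)/93.8 = 0.0245.

λ ≈ 0.0245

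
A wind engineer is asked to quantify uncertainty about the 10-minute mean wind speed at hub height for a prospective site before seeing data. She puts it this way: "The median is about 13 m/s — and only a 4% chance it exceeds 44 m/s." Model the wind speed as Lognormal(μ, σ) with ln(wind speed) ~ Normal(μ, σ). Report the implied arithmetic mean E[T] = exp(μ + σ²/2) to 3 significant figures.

E[T] ≈ 16.6 m/s

If T ~ Lognormal(μ,σ) then ln T ~ Normal(μ,σ), so the p-quantile of ln T is μ + z_p·σ.
ln(13) = 2.565 and ln(44) = 3.784; z_{0.5} = 0, z_{0.96} = 1.751.
σ = (3.784 − 2.565)/(1.751 − (0)) = 0.696.
μ = 2.565 − (0)·0.696 = 2.565.
E[T] = exp(μ + σ²/2) = exp(2.565 + 0.2425) = 16.6 m/s.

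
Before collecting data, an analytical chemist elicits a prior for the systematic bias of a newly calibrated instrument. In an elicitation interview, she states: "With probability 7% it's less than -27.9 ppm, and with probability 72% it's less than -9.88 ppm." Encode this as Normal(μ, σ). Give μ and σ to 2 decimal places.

μ = -14.98, σ = 8.75

For Normal(μ,σ), the p-quantile is μ + z_p·σ. Here z_{0.07} = -1.476, z_{0.72} = 0.5828.
So -27.9 = μ − 1.476σ and -9.88 = μ + 0.5828σ.
Subtracting: σ = (-9.88 − -27.9)/(0.5828 − (-1.476)) = 8.75.
Then μ = -27.9 − (-1.476)·8.75 = -14.98.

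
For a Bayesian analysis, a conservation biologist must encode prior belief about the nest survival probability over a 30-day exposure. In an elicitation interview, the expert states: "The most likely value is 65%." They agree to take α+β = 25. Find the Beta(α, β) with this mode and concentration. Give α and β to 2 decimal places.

For α,β > 1 the Beta mode is (α−1)/(α+β−2). With α+β = 25, the mode is (α−1)/23.
Set (α−1)/23 = 0.65 → α = 1 + 0.65·23 = 15.95.
β = 25 − α = 9.05.

α = 15.95, β = 9.05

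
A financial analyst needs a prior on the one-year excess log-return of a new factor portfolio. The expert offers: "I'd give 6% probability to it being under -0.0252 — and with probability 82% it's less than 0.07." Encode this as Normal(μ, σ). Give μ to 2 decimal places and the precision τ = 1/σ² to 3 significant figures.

μ = 0.03, τ = 673

The p-quantile of Normal(μ,σ) is μ + z_p·σ, with z_{0.06} = -1.555 and z_{0.82} = 0.9154.
Eliminate σ: μ = (z₂·x₁ − z₁·x₂)/(z₂ − z₁) = (0.9154·-0.0252 − (-1.555)·0.07)/2.47 = 0.03.
Then σ = (x₂ − x₁)/(z₂ − z₁) = (0.07 − -0.0252)/2.47 = 0.04.
Precision τ = 1/σ² = 1/0.03854² = 673.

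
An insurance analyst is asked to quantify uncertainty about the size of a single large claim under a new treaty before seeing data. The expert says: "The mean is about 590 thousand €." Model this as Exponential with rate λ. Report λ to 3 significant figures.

Exponential mean = 1/λ, so λ = 1/590.0 = 0.00169.

λ ≈ 0.00169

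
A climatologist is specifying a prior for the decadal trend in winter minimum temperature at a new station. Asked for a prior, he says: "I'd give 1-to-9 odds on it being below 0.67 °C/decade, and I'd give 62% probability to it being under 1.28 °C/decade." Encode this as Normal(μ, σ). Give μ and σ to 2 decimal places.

The p-quantile of Normal(μ,σ) is μ + z_p·σ, with z_{0.1} = -1.282 and z_{0.62} = 0.3055.
Eliminate σ: μ = (z₂·x₁ − z₁·x₂)/(z₂ − z₁) = (0.3055·0.67 − (-1.282)·1.28)/1.587 = 1.16.
Then σ = (x₂ − x₁)/(z₂ − z₁) = (1.28 − 0.67)/1.587 = 0.38.

μ = 1.16, σ = 0.38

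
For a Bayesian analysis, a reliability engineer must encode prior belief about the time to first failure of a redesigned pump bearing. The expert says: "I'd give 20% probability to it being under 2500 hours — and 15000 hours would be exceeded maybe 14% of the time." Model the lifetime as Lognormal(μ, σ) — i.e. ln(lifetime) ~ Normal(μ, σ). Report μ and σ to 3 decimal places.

μ ≈ 8.609, σ ≈ 0.932

If T ~ Lognormal(μ,σ) then ln T ~ Normal(μ,σ), so the p-quantile of ln T is μ + z_p·σ.
ln(2500) = 7.824 and ln(15000) = 9.616; z_{0.2} = -0.8416, z_{0.86} = 1.08.
σ = (9.616 − 7.824)/(1.08 − (-0.8416)) = 0.932.
μ = 7.824 − (-0.8416)·0.932 = 8.609.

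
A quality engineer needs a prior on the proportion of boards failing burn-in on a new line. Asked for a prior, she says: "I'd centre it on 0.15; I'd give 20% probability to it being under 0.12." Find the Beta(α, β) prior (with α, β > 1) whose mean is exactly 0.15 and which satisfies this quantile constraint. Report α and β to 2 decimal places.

α ≈ 15.54, β ≈ 88.05

With mean 0.15 fixed, write α = 0.15s, β = 0.85s where s = α+β.
Need P(θ < 0.12) = 0.2 under Beta(0.15s, 0.85s). Normal approximation: (q−m)/√(m(1−m)/s) ≈ z_{0.2} = -0.842, so s ≈ 0.15·0.85·(-0.842)²/(0.12−0.15)² = 100.3.
At s = 100.3: P(θ<0.12) ≈ 0.204. Adjusting to match 0.2 gives s ≈ 103.59.
So α = 0.15·103.59 ≈ 15.54, β = 0.85·103.59 ≈ 88.05.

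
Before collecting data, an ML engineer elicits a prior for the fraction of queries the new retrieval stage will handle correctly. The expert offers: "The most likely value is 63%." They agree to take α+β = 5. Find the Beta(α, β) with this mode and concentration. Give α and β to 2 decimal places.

α = 2.89, β = 2.11

For α,β > 1 the Beta mode is (α−1)/(α+β−2). With α+β = 5, the mode is (α−1)/3.
Set (α−1)/3 = 0.63 → α = 1 + 0.63·3 = 2.89.
β = 5 − α = 2.11.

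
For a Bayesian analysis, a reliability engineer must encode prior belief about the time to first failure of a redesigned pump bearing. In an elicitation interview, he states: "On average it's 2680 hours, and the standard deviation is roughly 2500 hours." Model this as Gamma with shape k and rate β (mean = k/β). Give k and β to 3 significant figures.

k ≈ 1.15, β ≈ 0.000429

For Gamma(k, rate β): mean = k/β, variance = k/β², so CV = 1/√k.
CV = SD/mean = 2500/2680 = 0.9328, hence k = 1/CV² = 1.15.
Then β = k/mean = 1.15/2680 = 0.000429.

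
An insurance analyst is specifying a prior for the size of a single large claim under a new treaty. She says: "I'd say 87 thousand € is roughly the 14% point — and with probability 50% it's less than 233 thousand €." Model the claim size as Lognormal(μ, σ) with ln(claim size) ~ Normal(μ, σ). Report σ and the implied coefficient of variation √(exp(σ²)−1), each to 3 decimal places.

σ ≈ 0.912, CV ≈ 1.139

If T ~ Lognormal(μ,σ) then ln T ~ Normal(μ,σ), so the p-quantile of ln T is μ + z_p·σ.
ln(87) = 4.466 and ln(233) = 5.451; z_{0.14} = -1.08, z_{0.5} = 0.
σ = (5.451 − 4.466)/(0 − (-1.08)) = 0.912.
μ = 4.466 − (-1.08)·0.912 = 5.451.
CV = √(exp(σ²)−1) = √(exp(0.8315)−1) = 1.139.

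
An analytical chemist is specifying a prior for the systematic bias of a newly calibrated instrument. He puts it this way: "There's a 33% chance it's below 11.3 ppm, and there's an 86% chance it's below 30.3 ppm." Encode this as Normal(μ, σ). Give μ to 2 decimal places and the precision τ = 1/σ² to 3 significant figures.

μ = 16.80, τ = 0.0064

For Normal(μ,σ), the p-quantile is μ + z_p·σ. Here z_{0.33} = -0.4399, z_{0.86} = 1.08.
So 11.3 = μ − 0.4399σ and 30.3 = μ + 1.08σ.
Subtracting: σ = (30.3 − 11.3)/(1.08 − (-0.4399)) = 12.50.
Then μ = 11.3 − (-0.4399)·12.50 = 16.80.
Precision τ = 1/σ² = 1/12.5² = 0.0064.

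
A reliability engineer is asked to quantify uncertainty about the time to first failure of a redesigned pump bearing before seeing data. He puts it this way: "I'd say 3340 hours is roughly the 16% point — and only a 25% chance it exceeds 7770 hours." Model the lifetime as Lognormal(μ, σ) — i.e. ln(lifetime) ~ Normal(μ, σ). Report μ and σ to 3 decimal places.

If T ~ Lognormal(μ,σ) then ln T ~ Normal(μ,σ), so the p-quantile of ln T is μ + z_p·σ.
ln(3340) = 8.114 and ln(7770) = 8.958; z_{0.16} = -0.9945, z_{0.75} = 0.6745.
σ = (8.958 − 8.114)/(0.6745 − (-0.9945)) = 0.506.
μ = 8.114 − (-0.9945)·0.506 = 8.617.

μ ≈ 8.617, σ ≈ 0.506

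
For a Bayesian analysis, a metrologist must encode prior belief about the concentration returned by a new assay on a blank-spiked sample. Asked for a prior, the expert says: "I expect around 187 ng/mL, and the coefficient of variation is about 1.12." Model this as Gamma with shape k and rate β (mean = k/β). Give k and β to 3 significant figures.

For Gamma(k, rate β): mean = k/β, variance = k/β², so CV = 1/√k.
CV = 1.12, hence k = 1/CV² = 0.797.
Then β = k/mean = 0.797/187 = 0.00426.

k ≈ 0.797, β ≈ 0.00426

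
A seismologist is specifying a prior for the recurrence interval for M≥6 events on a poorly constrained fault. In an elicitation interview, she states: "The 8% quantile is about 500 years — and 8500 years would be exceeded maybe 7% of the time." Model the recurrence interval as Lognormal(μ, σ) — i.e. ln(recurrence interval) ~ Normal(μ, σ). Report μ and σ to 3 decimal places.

μ ≈ 7.596, σ ≈ 0.983

If T ~ Lognormal(μ,σ) then ln T ~ Normal(μ,σ), so the p-quantile of ln T is μ + z_p·σ.
ln(500) = 6.215 and ln(8500) = 9.048; z_{0.08} = -1.405, z_{0.93} = 1.476.
σ = (9.048 − 6.215)/(1.476 − (-1.405)) = 0.983.
μ = 6.215 − (-1.405)·0.983 = 7.596.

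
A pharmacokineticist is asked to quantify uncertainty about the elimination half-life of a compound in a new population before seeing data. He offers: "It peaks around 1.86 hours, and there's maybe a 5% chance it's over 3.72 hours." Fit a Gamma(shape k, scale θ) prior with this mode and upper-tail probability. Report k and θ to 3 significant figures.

Gamma(k,θ) with k>1 has mode (k−1)θ, so θ = 1.86/(k−1).
Need P(X < 3.72) = 0.95 with θ tied to k this way. Start at k = 2, θ = 1.86: P(X<3.72) ≈ 0.594.
Too low — raise k to concentrate. Iterating converges to k ≈ 6.77.
Then θ = 1.86/(6.77−1) ≈ 0.322.

k ≈ 6.77, θ ≈ 0.322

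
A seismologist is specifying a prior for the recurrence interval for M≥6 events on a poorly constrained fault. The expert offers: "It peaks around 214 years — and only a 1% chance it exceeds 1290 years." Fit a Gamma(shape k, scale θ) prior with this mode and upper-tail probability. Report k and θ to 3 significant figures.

Gamma(k,θ) with k>1 has mode (k−1)θ, so θ = 214/(k−1).
Need P(X < 1290) = 0.99 with θ tied to k this way. Start at k = 2, θ = 214: P(X<1290) ≈ 0.983.
Too low — raise k to concentrate. Iterating converges to k ≈ 2.15.
Then θ = 214/(2.15−1) ≈ 187.

k ≈ 2.15, θ ≈ 187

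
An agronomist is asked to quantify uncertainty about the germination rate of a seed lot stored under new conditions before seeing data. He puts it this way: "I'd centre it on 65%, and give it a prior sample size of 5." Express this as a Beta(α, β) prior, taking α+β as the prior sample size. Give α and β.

Under the effective-sample-size interpretation, Beta(α, β) has prior mean α/(α+β) and prior sample size α+β.
So α+β = 5 and α/(α+β) = 0.65, giving α = 0.65·5 = 3.25 and β = 5 − 3.25 = 1.75.

α = 3.25, β = 1.75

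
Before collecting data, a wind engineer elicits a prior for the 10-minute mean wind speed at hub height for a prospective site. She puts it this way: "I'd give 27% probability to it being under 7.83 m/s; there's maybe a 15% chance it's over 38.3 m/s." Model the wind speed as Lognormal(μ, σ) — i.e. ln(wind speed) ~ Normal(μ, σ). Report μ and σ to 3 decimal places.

μ ≈ 2.648, σ ≈ 0.963

If T ~ Lognormal(μ,σ) then ln T ~ Normal(μ,σ), so the p-quantile of ln T is μ + z_p·σ.
ln(7.83) = 2.058 and ln(38.3) = 3.645; z_{0.27} = -0.6128, z_{0.85} = 1.036.
σ = (3.645 − 2.058)/(1.036 − (-0.6128)) = 0.963.
μ = 2.058 − (-0.6128)·0.963 = 2.648.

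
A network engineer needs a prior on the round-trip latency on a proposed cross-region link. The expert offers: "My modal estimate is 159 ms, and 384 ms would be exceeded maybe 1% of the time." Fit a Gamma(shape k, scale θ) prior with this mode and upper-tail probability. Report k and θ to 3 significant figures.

k ≈ 7.08, θ ≈ 26.1

Gamma(k,θ) with k>1 has mode (k−1)θ, so θ = 159/(k−1).
Need P(X < 384) = 0.99 with θ tied to k this way. Start at k = 2, θ = 159: P(X<384) ≈ 0.695.
Too low — raise k to concentrate. Iterating converges to k ≈ 7.08.
Then θ = 159/(7.08−1) ≈ 26.1.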